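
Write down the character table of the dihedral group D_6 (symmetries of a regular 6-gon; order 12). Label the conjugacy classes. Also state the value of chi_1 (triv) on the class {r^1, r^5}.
Conjugacy classes: {e} of size 1, {r^3} of size 1, {r^1, r^5} of size 2, {r^2, r^4} of size 2, {s, sr^2, ...} of size 3, {sr, sr^3, ...} of size 3.
Character table:
  irrep \ class              {e} (size 1)  {r^3} (size 1)  {r^1, r^5} (size 2)  {r^2, r^4} (size 2)  {s, sr^2, ...} (size 3)  {sr, sr^3, ...} (size 3)
  chi_1 (triv)               1             1               1                    1                    1                        1                       
  chi_2 (sign: r->1, s->-1)  1             1               1                    1                    -1                       -1                      
  chi_3 (r->-1, s->1)        1             -1              -1                   1                    1                        -1                      
  chi_4 (r->-1, s->-1)       1             -1              -1                   1                    -1                       1                       
  chi_5 (2d, j=1)            2             -2              1                    -1                   0                        0                       
  chi_6 (2d, j=2)            2             2               -1                   -1                   0                        0                       

Spot check: chi_1 (triv) on {r^1, r^5} = 1.

Explanation: D_6 has order 2*6 = 12 with 6 conjugacy classes, hence 6 irreducibles. Sum of squared dims 1 + 1 + 1 + 1 + 4 + 4 = 12 = |G|. Linear characters come from the abelianisation; the 2-dimensional irreps have character r^k -> 2*cos(2*pi*j*k/6), reflections -> 0.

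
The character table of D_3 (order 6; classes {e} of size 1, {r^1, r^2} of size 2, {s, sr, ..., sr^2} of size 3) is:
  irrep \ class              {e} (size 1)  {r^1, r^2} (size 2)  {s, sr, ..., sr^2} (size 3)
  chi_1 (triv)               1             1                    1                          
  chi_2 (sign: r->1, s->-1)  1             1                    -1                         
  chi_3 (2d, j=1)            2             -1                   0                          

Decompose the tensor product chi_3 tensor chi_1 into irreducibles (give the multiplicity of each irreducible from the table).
chi_3 tensor chi_1 = chi_3 (all other irreducibles have multiplicity 0).

Working: The character of a tensor product is the pointwise product (chi_3 * chi_1)(C) = chi_3(C) * chi_1(C):
  {e}: (2)*(1), {r^1, r^2}: (-1)*(1), {s, sr, ..., sr^2}: (0)*(1)
so (chi_3 * chi_1) takes values
  {e} -> 2, {r^1, r^2} -> -1, {s, sr, ..., sr^2} -> 0.
Now take the inner product of this character with each irreducible chi from the table, <chi_3*chi_1, chi> = (1/6) sum_C |C| (chi_3*chi_1)(C) conj(chi(C)):
  <chi_3*chi_1, chi_1> = (1/6)[1*(2)*conj(1) + 2*(-1)*conj(1) + 3*(0)*conj(1)]
      = (1/6)[(2) + (-2) + (0)] = 0/6 = 0
  <chi_3*chi_1, chi_2> = (1/6)[1*(2)*conj(1) + 2*(-1)*conj(1) + 3*(0)*conj(-1)]
      = (1/6)[(2) + (-2) + (0)] = 0/6 = 0
  <chi_3*chi_1, chi_3> = (1/6)[1*(2)*conj(2) + 2*(-1)*conj(-1) + 3*(0)*conj(0)]
      = (1/6)[(4) + (2) + (0)] = 6/6 = 1
Hence the multiplicities are chi_3: 1. Dimension check: dim(chi_3)*dim(chi_1) = 2*1 = 2 and sum (mult * dim) = 1*2 = 2.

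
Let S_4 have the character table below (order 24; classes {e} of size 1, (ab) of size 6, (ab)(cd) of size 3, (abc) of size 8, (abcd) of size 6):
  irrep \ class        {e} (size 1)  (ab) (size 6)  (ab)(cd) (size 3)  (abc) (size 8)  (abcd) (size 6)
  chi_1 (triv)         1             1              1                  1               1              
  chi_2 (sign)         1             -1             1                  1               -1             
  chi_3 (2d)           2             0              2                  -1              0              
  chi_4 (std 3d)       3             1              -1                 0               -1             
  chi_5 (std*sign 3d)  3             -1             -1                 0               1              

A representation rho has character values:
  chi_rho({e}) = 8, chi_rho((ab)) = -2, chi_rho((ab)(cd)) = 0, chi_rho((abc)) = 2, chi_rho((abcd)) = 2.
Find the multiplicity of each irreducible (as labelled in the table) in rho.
Multiplicities: chi_1: 1, chi_2: 1, chi_3: 0, chi_4: 0, chi_5: 2.

Explanation: Use <chi_rho, chi> = (1/|G|) sum_C |C| * chi_rho(C) * conj(chi(C)) with |G| = 24 for each irreducible chi in the table:
  <chi_rho, chi_1> = (1/24)[1*(8)*conj(1) + 6*(-2)*conj(1) + 3*(0)*conj(1) + 8*(2)*conj(1) + 6*(2)*conj(1)]
      = (1/24)[(8) + (-12) + (0) + (16) + (12)] = 24/24 = 1
  <chi_rho, chi_2> = (1/24)[1*(8)*conj(1) + 6*(-2)*conj(-1) + 3*(0)*conj(1) + 8*(2)*conj(1) + 6*(2)*conj(-1)]
      = (1/24)[(8) + (12) + (0) + (16) + (-12)] = 24/24 = 1
  <chi_rho, chi_3> = (1/24)[1*(8)*conj(2) + 6*(-2)*conj(0) + 3*(0)*conj(2) + 8*(2)*conj(-1) + 6*(2)*conj(0)]
      = (1/24)[(16) + (0) + (0) + (-16) + (0)] = 0/24 = 0
  <chi_rho, chi_4> = (1/24)[1*(8)*conj(3) + 6*(-2)*conj(1) + 3*(0)*conj(-1) + 8*(2)*conj(0) + 6*(2)*conj(-1)]
      = (1/24)[(24) + (-12) + (0) + (0) + (-12)] = 0/24 = 0
  <chi_rho, chi_5> = (1/24)[1*(8)*conj(3) + 6*(-2)*conj(-1) + 3*(0)*conj(-1) + 8*(2)*conj(0) + 6*(2)*conj(1)]
      = (1/24)[(24) + (12) + (0) + (0) + (12)] = 48/24 = 2
Dimension check: dim(rho) = sum (mult * dim) = 1*1 + 1*1 + 0*2 + 0*3 + 2*3 = 8 = chi_rho(e) = 8.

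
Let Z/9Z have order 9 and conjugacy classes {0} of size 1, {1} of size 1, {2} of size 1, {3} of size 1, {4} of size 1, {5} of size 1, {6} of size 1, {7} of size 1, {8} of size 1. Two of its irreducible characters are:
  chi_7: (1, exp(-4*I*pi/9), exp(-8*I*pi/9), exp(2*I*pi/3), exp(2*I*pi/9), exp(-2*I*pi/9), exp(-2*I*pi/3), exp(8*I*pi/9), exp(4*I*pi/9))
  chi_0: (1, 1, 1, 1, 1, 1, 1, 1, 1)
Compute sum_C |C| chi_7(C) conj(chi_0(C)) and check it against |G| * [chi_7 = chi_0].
Sum = 0; so <chi_7, chi_0> = 0 (distinct irreducibles are orthogonal).

Derivation: Compute term by term over conjugacy classes (|C| * chi_7(C) * conj(chi_0(C))):
  1*(1)*conj(1) + 1*(exp(-4*I*pi/9))*conj(1) + 1*(exp(-8*I*pi/9))*conj(1) + 1*(exp(2*I*pi/3))*conj(1) + 1*(exp(2*I*pi/9))*conj(1) + 1*(exp(-2*I*pi/9))*conj(1) + 1*(exp(-2*I*pi/3))*conj(1) + 1*(exp(8*I*pi/9))*conj(1) + 1*(exp(4*I*pi/9))*conj(1)
  = (1) + (exp(-4*I*pi/9)) + (exp(-8*I*pi/9)) + (exp(2*I*pi/3)) + (exp(2*I*pi/9)) + (exp(-2*I*pi/9)) + (exp(-2*I*pi/3)) + (exp(8*I*pi/9)) + (exp(4*I*pi/9))
  = 0.
(Exp terms are combined using exp(i*s)*conj(exp(i*t)) = exp(i*(s-t)), and sums of them are collapsed using the identity that for every m > 1 the m distinct m-th roots of unity sum to 0, e.g. 1 + exp(2*I*pi/3) + exp(-2*I*pi/3) = 0.)
Dividing by |G| = 9 gives 0/9 = 0, matching the row-orthogonality relation <chi_7, chi_0> = [chi_7 = chi_0].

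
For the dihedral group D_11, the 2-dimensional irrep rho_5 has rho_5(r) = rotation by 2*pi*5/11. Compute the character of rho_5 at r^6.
chi_{rho_5}(r^6) = 2*cos(2*pi*5*6/11) = -2*cos(5*pi/11)

Argument: rho_5(r^6) is rotation by angle 2*pi*5*6/11, whose trace is 2*cos(2*pi*5*6/11) = -2*cos(5*pi/11).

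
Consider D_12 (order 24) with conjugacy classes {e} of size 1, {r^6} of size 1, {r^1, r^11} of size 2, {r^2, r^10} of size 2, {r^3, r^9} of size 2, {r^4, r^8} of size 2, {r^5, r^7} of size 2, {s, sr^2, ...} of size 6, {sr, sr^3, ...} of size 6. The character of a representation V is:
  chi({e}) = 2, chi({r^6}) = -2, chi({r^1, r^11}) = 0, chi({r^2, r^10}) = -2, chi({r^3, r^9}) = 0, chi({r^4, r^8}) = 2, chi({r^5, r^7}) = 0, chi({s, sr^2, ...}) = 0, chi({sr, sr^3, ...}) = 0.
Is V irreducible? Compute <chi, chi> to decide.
Irreducible: <chi, chi> = 1.

Justification: <chi, chi> = (1/|G|) sum_C |C| * |chi(C)|^2 = (1/24)[1*|2|^2 + 1*|-2|^2 + 2*|0|^2 + 2*|-2|^2 + 2*|0|^2 + 2*|2|^2 + 2*|0|^2 + 6*|0|^2 + 6*|0|^2]
  = (1/24)[(4) + (4) + (0) + (8) + (0) + (8) + (0) + (0) + (0)] = 24/24 = 1.
A character is irreducible iff <chi, chi> = 1, so this representation is irreducible.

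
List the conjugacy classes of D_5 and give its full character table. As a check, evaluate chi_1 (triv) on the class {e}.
Conjugacy classes: {e} of size 1, {r^1, r^4} of size 2, {r^2, r^3} of size 2, {s, sr, ..., sr^4} of size 5.
Character table:
  irrep \ class              {e} (size 1)  {r^1, r^4} (size 2)  {r^2, r^3} (size 2)  {s, sr, ..., sr^4} (size 5)
  chi_1 (triv)               1             1                    1                    1                          
  chi_2 (sign: r->1, s->-1)  1             1                    1                    -1                         
  chi_3 (2d, j=1)            2             -1/2 + sqrt(5)/2     -sqrt(5)/2 - 1/2     0                          
  chi_4 (2d, j=2)            2             -sqrt(5)/2 - 1/2     -1/2 + sqrt(5)/2     0                          

Spot check: chi_1 (triv) on {e} = 1.

D_5 has order 2*5 = 10 with 4 conjugacy classes, hence 4 irreducibles. Sum of squared dims 1 + 1 + 4 + 4 = 10 = |G|. Linear characters come from the abelianisation; the 2-dimensional irreps have character r^k -> 2*cos(2*pi*j*k/5), reflections -> 0.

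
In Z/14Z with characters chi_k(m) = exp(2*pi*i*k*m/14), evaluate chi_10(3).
chi_10(3) = zeta_14^30 = exp(2*I*pi/7)

Solution. chi_10(3) = zeta_14^(10*3) = zeta_14^30. Since zeta_14^14 = 1, this equals zeta_14^2 = exp(2*pi*i*2/14) = exp(2*I*pi/7).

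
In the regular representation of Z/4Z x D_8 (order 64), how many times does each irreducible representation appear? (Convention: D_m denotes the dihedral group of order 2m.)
Each irreducible V_i of dimension d_i appears with multiplicity d_i, i.e. rho_reg = (direct sum over all irreducibles V_i) d_i V_i. The irreducible dimensions for Z/4Z x D_8 are 1, 1, 1, 1, 1, 1, 1, 1, 1, 1, 1, 1, 1, 1, 1, 1, 2, 2, 2, 2, 2, 2, 2, 2, 2, 2, 2, 2: 16 irreducibles of dimension 1, each with multiplicity 1; 12 irreducibles of dimension 2, each with multiplicity 2. Total dimension 16*1*1 + 12*2*2 = 64 = |G|.

Solution. General theorem: in the regular representation of a finite group G, each irreducible appears with multiplicity equal to its dimension. Check: dim(rho_reg) = sum d_i^2 = 1 + 1 + 1 + 1 + 1 + 1 + 1 + 1 + 1 + 1 + 1 + 1 + 1 + 1 + 1 + 1 + 4 + 4 + 4 + 4 + 4 + 4 + 4 + 4 + 4 + 4 + 4 + 4 = 64 = |G|.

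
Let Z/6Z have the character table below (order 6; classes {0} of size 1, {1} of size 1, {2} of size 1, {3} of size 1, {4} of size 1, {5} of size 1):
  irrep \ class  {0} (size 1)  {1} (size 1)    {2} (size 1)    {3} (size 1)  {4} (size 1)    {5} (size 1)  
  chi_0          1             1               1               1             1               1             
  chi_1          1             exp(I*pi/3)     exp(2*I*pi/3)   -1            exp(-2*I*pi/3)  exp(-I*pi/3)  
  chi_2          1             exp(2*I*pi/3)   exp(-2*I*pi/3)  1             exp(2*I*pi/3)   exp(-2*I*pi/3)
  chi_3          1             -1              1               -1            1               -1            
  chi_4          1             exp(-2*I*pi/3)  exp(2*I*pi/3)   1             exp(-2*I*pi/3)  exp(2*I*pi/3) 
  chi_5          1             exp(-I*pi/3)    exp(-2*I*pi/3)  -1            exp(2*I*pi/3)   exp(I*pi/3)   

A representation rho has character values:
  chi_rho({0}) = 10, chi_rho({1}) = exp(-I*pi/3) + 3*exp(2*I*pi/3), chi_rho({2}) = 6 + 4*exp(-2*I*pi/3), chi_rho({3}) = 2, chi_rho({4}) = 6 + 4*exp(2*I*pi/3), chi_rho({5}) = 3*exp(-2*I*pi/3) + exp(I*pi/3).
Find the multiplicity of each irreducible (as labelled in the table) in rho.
Multiplicities: chi_0: 3, chi_1: 0, chi_2: 3, chi_3: 3, chi_4: 0, chi_5: 1.

Argument: Use <chi_rho, chi> = (1/|G|) sum_C |C| * chi_rho(C) * conj(chi(C)) with |G| = 6 for each irreducible chi in the table:
  <chi_rho, chi_0> = (1/6)[1*(10)*conj(1) + 1*(exp(-I*pi/3) + 3*exp(2*I*pi/3))*conj(1) + 1*(6 + 4*exp(-2*I*pi/3))*conj(1) + 1*(2)*conj(1) + 1*(6 + 4*exp(2*I*pi/3))*conj(1) + 1*(3*exp(-2*I*pi/3) + exp(I*pi/3))*conj(1)]
      = (1/6)[(10) + (exp(-I*pi/3) + 3*exp(2*I*pi/3)) + (6 + 4*exp(-2*I*pi/3)) + (2) + (6 + 4*exp(2*I*pi/3)) + (3*exp(-2*I*pi/3) + exp(I*pi/3))] = 18/6 = 3
  <chi_rho, chi_1> = (1/6)[1*(10)*conj(1) + 1*(exp(-I*pi/3) + 3*exp(2*I*pi/3))*conj(exp(I*pi/3)) + 1*(6 + 4*exp(-2*I*pi/3))*conj(exp(2*I*pi/3)) + 1*(2)*conj(-1) + 1*(6 + 4*exp(2*I*pi/3))*conj(exp(-2*I*pi/3)) + 1*(3*exp(-2*I*pi/3) + exp(I*pi/3))*conj(exp(-I*pi/3))]
      = (1/6)[(10) + (exp(-2*I*pi/3) + 3*exp(I*pi/3)) + (6*exp(-2*I*pi/3) + 4*exp(2*I*pi/3)) + (-2) + (4*exp(-2*I*pi/3) + 6*exp(2*I*pi/3)) + (3*exp(-I*pi/3) + exp(2*I*pi/3))] = 0/6 = 0
  <chi_rho, chi_2> = (1/6)[1*(10)*conj(1) + 1*(exp(-I*pi/3) + 3*exp(2*I*pi/3))*conj(exp(2*I*pi/3)) + 1*(6 + 4*exp(-2*I*pi/3))*conj(exp(-2*I*pi/3)) + 1*(2)*conj(1) + 1*(6 + 4*exp(2*I*pi/3))*conj(exp(2*I*pi/3)) + 1*(3*exp(-2*I*pi/3) + exp(I*pi/3))*conj(exp(-2*I*pi/3))]
      = (1/6)[(10) + (2) + (4 + 6*exp(2*I*pi/3)) + (2) + (4 + 6*exp(-2*I*pi/3)) + (2)] = 18/6 = 3
  <chi_rho, chi_3> = (1/6)[1*(10)*conj(1) + 1*(exp(-I*pi/3) + 3*exp(2*I*pi/3))*conj(-1) + 1*(6 + 4*exp(-2*I*pi/3))*conj(1) + 1*(2)*conj(-1) + 1*(6 + 4*exp(2*I*pi/3))*conj(1) + 1*(3*exp(-2*I*pi/3) + exp(I*pi/3))*conj(-1)]
      = (1/6)[(10) + (-3*exp(2*I*pi/3) - exp(-I*pi/3)) + (6 + 4*exp(-2*I*pi/3)) + (-2) + (6 + 4*exp(2*I*pi/3)) + (-exp(I*pi/3) - 3*exp(-2*I*pi/3))] = 18/6 = 3
  <chi_rho, chi_4> = (1/6)[1*(10)*conj(1) + 1*(exp(-I*pi/3) + 3*exp(2*I*pi/3))*conj(exp(-2*I*pi/3)) + 1*(6 + 4*exp(-2*I*pi/3))*conj(exp(2*I*pi/3)) + 1*(2)*conj(1) + 1*(6 + 4*exp(2*I*pi/3))*conj(exp(-2*I*pi/3)) + 1*(3*exp(-2*I*pi/3) + exp(I*pi/3))*conj(exp(2*I*pi/3))]
      = (1/6)[(10) + (3*exp(-2*I*pi/3) + exp(I*pi/3)) + (6*exp(-2*I*pi/3) + 4*exp(2*I*pi/3)) + (2) + (4*exp(-2*I*pi/3) + 6*exp(2*I*pi/3)) + (exp(-I*pi/3) + 3*exp(2*I*pi/3))] = 0/6 = 0
  <chi_rho, chi_5> = (1/6)[1*(10)*conj(1) + 1*(exp(-I*pi/3) + 3*exp(2*I*pi/3))*conj(exp(-I*pi/3)) + 1*(6 + 4*exp(-2*I*pi/3))*conj(exp(-2*I*pi/3)) + 1*(2)*conj(-1) + 1*(6 + 4*exp(2*I*pi/3))*conj(exp(2*I*pi/3)) + 1*(3*exp(-2*I*pi/3) + exp(I*pi/3))*conj(exp(I*pi/3))]
      = (1/6)[(10) + (-2) + (4 + 6*exp(2*I*pi/3)) + (-2) + (4 + 6*exp(-2*I*pi/3)) + (-2)] = 6/6 = 1
(Exp terms are combined using exp(i*s)*conj(exp(i*t)) = exp(i*(s-t)), and sums of them are collapsed using the identity that for every m > 1 the m distinct m-th roots of unity sum to 0, e.g. 1 + exp(2*I*pi/3) + exp(-2*I*pi/3) = 0.)
Dimension check: dim(rho) = sum (mult * dim) = 3*1 + 0*1 + 3*1 + 3*1 + 0*1 + 1*1 = 10 = chi_rho(e) = 10.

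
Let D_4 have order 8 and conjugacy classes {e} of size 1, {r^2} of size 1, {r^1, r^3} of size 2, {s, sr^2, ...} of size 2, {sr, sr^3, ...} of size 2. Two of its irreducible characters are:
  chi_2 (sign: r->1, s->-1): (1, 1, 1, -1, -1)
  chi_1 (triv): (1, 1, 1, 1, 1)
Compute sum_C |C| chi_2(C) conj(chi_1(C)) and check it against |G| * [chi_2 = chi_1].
Sum = 0; so <chi_2, chi_1> = 0 (distinct irreducibles are orthogonal).

Explanation: Compute term by term over conjugacy classes (|C| * chi_2(C) * conj(chi_1(C))):
  1*(1)*conj(1) + 1*(1)*conj(1) + 2*(1)*conj(1) + 2*(-1)*conj(1) + 2*(-1)*conj(1)
  = (1) + (1) + (2) + (-2) + (-2)
  = 0.
Dividing by |G| = 8 gives 0/8 = 0, matching the row-orthogonality relation <chi_2, chi_1> = [chi_2 = chi_1].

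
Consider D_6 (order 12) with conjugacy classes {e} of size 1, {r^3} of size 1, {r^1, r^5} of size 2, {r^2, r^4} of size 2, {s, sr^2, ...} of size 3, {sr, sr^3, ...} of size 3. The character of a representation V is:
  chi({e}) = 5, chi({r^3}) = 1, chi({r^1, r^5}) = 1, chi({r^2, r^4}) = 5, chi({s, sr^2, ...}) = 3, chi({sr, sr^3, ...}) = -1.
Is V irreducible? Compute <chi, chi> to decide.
Not irreducible (reducible): <chi, chi> = 9 > 1.

Reasoning: <chi, chi> = (1/|G|) sum_C |C| * |chi(C)|^2 = (1/12)[1*|5|^2 + 1*|1|^2 + 2*|1|^2 + 2*|5|^2 + 3*|3|^2 + 3*|-1|^2]
  = (1/12)[(25) + (1) + (2) + (50) + (27) + (3)] = 108/12 = 9.
A character is irreducible iff <chi, chi> = 1, so this representation is reducible.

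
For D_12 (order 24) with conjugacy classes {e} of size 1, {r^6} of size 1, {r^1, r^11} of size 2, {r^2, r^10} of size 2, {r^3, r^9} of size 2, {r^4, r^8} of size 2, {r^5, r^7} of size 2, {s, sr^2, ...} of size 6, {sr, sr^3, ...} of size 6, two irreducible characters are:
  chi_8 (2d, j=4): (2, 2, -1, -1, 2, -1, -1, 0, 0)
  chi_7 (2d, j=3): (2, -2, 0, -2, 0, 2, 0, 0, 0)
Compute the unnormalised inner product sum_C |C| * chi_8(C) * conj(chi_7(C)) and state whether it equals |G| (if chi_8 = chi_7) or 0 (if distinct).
Sum = 0; so <chi_8, chi_7> = 0 (distinct irreducibles are orthogonal).

Proof sketch: Compute term by term over conjugacy classes (|C| * chi_8(C) * conj(chi_7(C))):
  1*(2)*conj(2) + 1*(2)*conj(-2) + 2*(-1)*conj(0) + 2*(-1)*conj(-2) + 2*(2)*conj(0) + 2*(-1)*conj(2) + 2*(-1)*conj(0) + 6*(0)*conj(0) + 6*(0)*conj(0)
  = (4) + (-4) + (0) + (4) + (0) + (-4) + (0) + (0) + (0)
  = 0.
Dividing by |G| = 24 gives 0/24 = 0, matching the row-orthogonality relation <chi_8, chi_7> = [chi_8 = chi_7].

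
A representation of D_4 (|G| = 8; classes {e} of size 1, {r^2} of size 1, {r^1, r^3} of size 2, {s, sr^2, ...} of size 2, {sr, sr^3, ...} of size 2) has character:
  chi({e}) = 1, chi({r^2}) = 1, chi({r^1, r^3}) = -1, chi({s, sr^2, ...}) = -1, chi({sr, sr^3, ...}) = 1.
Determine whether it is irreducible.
Irreducible: <chi, chi> = 1.

Solution. <chi, chi> = (1/|G|) sum_C |C| * |chi(C)|^2 = (1/8)[1*|1|^2 + 1*|1|^2 + 2*|-1|^2 + 2*|-1|^2 + 2*|1|^2]
  = (1/8)[(1) + (1) + (2) + (2) + (2)] = 8/8 = 1.
A character is irreducible iff <chi, chi> = 1, so this representation is irreducible.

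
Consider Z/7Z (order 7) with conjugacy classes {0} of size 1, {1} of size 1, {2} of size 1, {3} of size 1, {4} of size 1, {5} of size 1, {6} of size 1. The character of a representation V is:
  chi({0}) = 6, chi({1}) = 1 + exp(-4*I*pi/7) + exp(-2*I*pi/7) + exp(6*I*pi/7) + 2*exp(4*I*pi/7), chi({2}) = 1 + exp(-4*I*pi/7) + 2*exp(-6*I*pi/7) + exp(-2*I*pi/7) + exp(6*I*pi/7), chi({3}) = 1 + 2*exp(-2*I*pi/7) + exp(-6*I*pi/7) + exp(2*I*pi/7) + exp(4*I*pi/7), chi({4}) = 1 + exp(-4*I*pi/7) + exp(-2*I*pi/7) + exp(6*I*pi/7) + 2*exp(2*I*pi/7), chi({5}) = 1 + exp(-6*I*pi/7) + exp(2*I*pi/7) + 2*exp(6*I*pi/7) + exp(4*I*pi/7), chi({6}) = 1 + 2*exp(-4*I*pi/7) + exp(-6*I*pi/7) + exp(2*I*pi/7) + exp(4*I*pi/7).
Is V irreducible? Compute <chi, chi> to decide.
Not irreducible (reducible): <chi, chi> = 8 > 1.

Justification: <chi, chi> = (1/|G|) sum_C |C| * |chi(C)|^2 = (1/7)[1*|6|^2 + 1*|1 + exp(-4*I*pi/7) + exp(-2*I*pi/7) + exp(6*I*pi/7) + 2*exp(4*I*pi/7)|^2 + 1*|1 + exp(-4*I*pi/7) + 2*exp(-6*I*pi/7) + exp(-2*I*pi/7) + exp(6*I*pi/7)|^2 + 1*|1 + 2*exp(-2*I*pi/7) + exp(-6*I*pi/7) + exp(2*I*pi/7) + exp(4*I*pi/7)|^2 + 1*|1 + exp(-4*I*pi/7) + exp(-2*I*pi/7) + exp(6*I*pi/7) + 2*exp(2*I*pi/7)|^2 + 1*|1 + exp(-6*I*pi/7) + exp(2*I*pi/7) + 2*exp(6*I*pi/7) + exp(4*I*pi/7)|^2 + 1*|1 + 2*exp(-4*I*pi/7) + exp(-6*I*pi/7) + exp(2*I*pi/7) + exp(4*I*pi/7)|^2]
  = (1/7)[(36) + (8 + 4*exp(-4*I*pi/7) + 4*exp(-2*I*pi/7) + 6*exp(-6*I*pi/7) + 6*exp(6*I*pi/7) + 4*exp(2*I*pi/7) + 4*exp(4*I*pi/7)) + (8 + 6*exp(-2*I*pi/7) + 4*exp(-4*I*pi/7) + 4*exp(-6*I*pi/7) + 4*exp(6*I*pi/7) + 4*exp(4*I*pi/7) + 6*exp(2*I*pi/7)) + (8 + 6*exp(-4*I*pi/7) + 4*exp(-2*I*pi/7) + 4*exp(-6*I*pi/7) + 4*exp(6*I*pi/7) + 4*exp(2*I*pi/7) + 6*exp(4*I*pi/7)) + (8 + 6*exp(-4*I*pi/7) + 4*exp(-2*I*pi/7) + 4*exp(-6*I*pi/7) + 4*exp(6*I*pi/7) + 4*exp(2*I*pi/7) + 6*exp(4*I*pi/7)) + (8 + 6*exp(-2*I*pi/7) + 4*exp(-4*I*pi/7) + 4*exp(-6*I*pi/7) + 4*exp(6*I*pi/7) + 4*exp(4*I*pi/7) + 6*exp(2*I*pi/7)) + (8 + 4*exp(-4*I*pi/7) + 4*exp(-2*I*pi/7) + 6*exp(-6*I*pi/7) + 6*exp(6*I*pi/7) + 4*exp(2*I*pi/7) + 4*exp(4*I*pi/7))] = 56/7 = 8.
(Exp terms are combined using exp(i*s)*conj(exp(i*t)) = exp(i*(s-t)), and sums of them are collapsed using the identity that for every m > 1 the m distinct m-th roots of unity sum to 0, e.g. 1 + exp(2*I*pi/3) + exp(-2*I*pi/3) = 0.)
A character is irreducible iff <chi, chi> = 1, so this representation is reducible.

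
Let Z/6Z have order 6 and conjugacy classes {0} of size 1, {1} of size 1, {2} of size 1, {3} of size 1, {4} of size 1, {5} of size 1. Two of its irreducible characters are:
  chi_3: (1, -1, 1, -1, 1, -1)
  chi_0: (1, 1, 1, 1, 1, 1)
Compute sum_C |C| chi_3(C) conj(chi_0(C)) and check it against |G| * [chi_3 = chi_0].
Sum = 0; so <chi_3, chi_0> = 0 (distinct irreducibles are orthogonal).

Justification: Compute term by term over conjugacy classes (|C| * chi_3(C) * conj(chi_0(C))):
  1*(1)*conj(1) + 1*(-1)*conj(1) + 1*(1)*conj(1) + 1*(-1)*conj(1) + 1*(1)*conj(1) + 1*(-1)*conj(1)
  = (1) + (-1) + (1) + (-1) + (1) + (-1)
  = 0.
(Exp terms are combined using exp(i*s)*conj(exp(i*t)) = exp(i*(s-t)), and sums of them are collapsed using the identity that for every m > 1 the m distinct m-th roots of unity sum to 0, e.g. 1 + exp(2*I*pi/3) + exp(-2*I*pi/3) = 0.)
Dividing by |G| = 6 gives 0/6 = 0, matching the row-orthogonality relation <chi_3, chi_0> = [chi_3 = chi_0].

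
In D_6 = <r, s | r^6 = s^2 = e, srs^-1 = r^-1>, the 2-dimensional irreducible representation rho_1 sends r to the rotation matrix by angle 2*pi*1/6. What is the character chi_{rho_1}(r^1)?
chi_{rho_1}(r^1) = 2*cos(2*pi*1*1/6) = 1

Proof sketch: rho_1(r^1) is rotation by angle 2*pi*1*1/6, whose trace is 2*cos(2*pi*1*1/6) = 1.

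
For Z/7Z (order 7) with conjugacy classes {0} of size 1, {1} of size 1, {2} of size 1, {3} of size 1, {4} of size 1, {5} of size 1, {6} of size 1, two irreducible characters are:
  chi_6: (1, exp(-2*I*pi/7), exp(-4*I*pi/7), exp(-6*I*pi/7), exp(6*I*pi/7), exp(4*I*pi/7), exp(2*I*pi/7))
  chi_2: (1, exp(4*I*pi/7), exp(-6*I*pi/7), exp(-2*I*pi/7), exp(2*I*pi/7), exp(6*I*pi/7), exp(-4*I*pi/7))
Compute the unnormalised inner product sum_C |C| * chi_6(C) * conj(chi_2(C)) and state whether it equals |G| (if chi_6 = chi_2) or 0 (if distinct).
Sum = 0; so <chi_6, chi_2> = 0 (distinct irreducibles are orthogonal).

Compute term by term over conjugacy classes (|C| * chi_6(C) * conj(chi_2(C))):
  1*(1)*conj(1) + 1*(exp(-2*I*pi/7))*conj(exp(4*I*pi/7)) + 1*(exp(-4*I*pi/7))*conj(exp(-6*I*pi/7)) + 1*(exp(-6*I*pi/7))*conj(exp(-2*I*pi/7)) + 1*(exp(6*I*pi/7))*conj(exp(2*I*pi/7)) + 1*(exp(4*I*pi/7))*conj(exp(6*I*pi/7)) + 1*(exp(2*I*pi/7))*conj(exp(-4*I*pi/7))
  = (1) + (exp(-6*I*pi/7)) + (exp(2*I*pi/7)) + (exp(-4*I*pi/7)) + (exp(4*I*pi/7)) + (exp(-2*I*pi/7)) + (exp(6*I*pi/7))
  = 0.
(Exp terms are combined using exp(i*s)*conj(exp(i*t)) = exp(i*(s-t)), and sums of them are collapsed using the identity that for every m > 1 the m distinct m-th roots of unity sum to 0, e.g. 1 + exp(2*I*pi/3) + exp(-2*I*pi/3) = 0.)
Dividing by |G| = 7 gives 0/7 = 0, matching the row-orthogonality relation <chi_6, chi_2> = [chi_6 = chi_2].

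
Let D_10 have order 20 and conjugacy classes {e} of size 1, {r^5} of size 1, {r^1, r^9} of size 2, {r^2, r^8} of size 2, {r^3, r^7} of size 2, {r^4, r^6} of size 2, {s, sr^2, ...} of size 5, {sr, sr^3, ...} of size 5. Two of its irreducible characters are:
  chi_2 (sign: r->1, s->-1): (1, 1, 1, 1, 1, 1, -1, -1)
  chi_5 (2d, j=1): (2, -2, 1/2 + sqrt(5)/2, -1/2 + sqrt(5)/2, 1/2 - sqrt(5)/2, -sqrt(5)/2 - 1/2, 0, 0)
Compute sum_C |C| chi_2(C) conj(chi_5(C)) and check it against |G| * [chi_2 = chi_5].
Sum = 0; so <chi_2, chi_5> = 0 (distinct irreducibles are orthogonal).

Solution. Compute term by term over conjugacy classes (|C| * chi_2(C) * conj(chi_5(C))):
  1*(1)*conj(2) + 1*(1)*conj(-2) + 2*(1)*conj(1/2 + sqrt(5)/2) + 2*(1)*conj(-1/2 + sqrt(5)/2) + 2*(1)*conj(1/2 - sqrt(5)/2) + 2*(1)*conj(-sqrt(5)/2 - 1/2) + 5*(-1)*conj(0) + 5*(-1)*conj(0)
  = (2) + (-2) + (1 + sqrt(5)) + (-1 + sqrt(5)) + (1 - sqrt(5)) + (-sqrt(5) - 1) + (0) + (0)
  = 0.
Dividing by |G| = 20 gives 0/20 = 0, matching the row-orthogonality relation <chi_2, chi_5> = [chi_2 = chi_5].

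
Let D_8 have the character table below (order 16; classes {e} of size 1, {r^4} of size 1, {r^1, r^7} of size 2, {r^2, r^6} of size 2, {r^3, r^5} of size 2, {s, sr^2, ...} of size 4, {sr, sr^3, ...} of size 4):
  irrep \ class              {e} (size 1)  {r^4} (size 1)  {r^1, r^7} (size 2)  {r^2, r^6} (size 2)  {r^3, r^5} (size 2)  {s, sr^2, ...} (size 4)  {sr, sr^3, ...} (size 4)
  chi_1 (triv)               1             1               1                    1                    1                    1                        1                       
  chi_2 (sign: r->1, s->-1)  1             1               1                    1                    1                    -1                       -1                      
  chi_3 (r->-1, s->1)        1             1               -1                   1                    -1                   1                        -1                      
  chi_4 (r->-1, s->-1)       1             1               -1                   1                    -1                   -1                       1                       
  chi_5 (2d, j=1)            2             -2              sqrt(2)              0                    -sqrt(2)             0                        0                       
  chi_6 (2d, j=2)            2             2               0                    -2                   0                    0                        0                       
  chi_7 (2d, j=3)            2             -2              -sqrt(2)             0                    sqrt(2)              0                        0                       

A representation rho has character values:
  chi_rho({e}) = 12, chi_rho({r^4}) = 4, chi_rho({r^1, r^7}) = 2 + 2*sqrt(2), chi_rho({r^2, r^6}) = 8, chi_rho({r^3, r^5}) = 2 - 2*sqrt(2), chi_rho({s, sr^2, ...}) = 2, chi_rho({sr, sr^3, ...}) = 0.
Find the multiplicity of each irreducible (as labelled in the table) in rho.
Multiplicities: chi_1: 3, chi_2: 2, chi_3: 2, chi_4: 1, chi_5: 2, chi_6: 0, chi_7: 0.

Explanation: Use <chi_rho, chi> = (1/|G|) sum_C |C| * chi_rho(C) * conj(chi(C)) with |G| = 16 for each irreducible chi in the table:
  <chi_rho, chi_1> = (1/16)[1*(12)*conj(1) + 1*(4)*conj(1) + 2*(2 + 2*sqrt(2))*conj(1) + 2*(8)*conj(1) + 2*(2 - 2*sqrt(2))*conj(1) + 4*(2)*conj(1) + 4*(0)*conj(1)]
      = (1/16)[(12) + (4) + (4 + 4*sqrt(2)) + (16) + (4 - 4*sqrt(2)) + (8) + (0)] = 48/16 = 3
  <chi_rho, chi_2> = (1/16)[1*(12)*conj(1) + 1*(4)*conj(1) + 2*(2 + 2*sqrt(2))*conj(1) + 2*(8)*conj(1) + 2*(2 - 2*sqrt(2))*conj(1) + 4*(2)*conj(-1) + 4*(0)*conj(-1)]
      = (1/16)[(12) + (4) + (4 + 4*sqrt(2)) + (16) + (4 - 4*sqrt(2)) + (-8) + (0)] = 32/16 = 2
  <chi_rho, chi_3> = (1/16)[1*(12)*conj(1) + 1*(4)*conj(1) + 2*(2 + 2*sqrt(2))*conj(-1) + 2*(8)*conj(1) + 2*(2 - 2*sqrt(2))*conj(-1) + 4*(2)*conj(1) + 4*(0)*conj(-1)]
      = (1/16)[(12) + (4) + (-4*sqrt(2) - 4) + (16) + (-4 + 4*sqrt(2)) + (8) + (0)] = 32/16 = 2
  <chi_rho, chi_4> = (1/16)[1*(12)*conj(1) + 1*(4)*conj(1) + 2*(2 + 2*sqrt(2))*conj(-1) + 2*(8)*conj(1) + 2*(2 - 2*sqrt(2))*conj(-1) + 4*(2)*conj(-1) + 4*(0)*conj(1)]
      = (1/16)[(12) + (4) + (-4*sqrt(2) - 4) + (16) + (-4 + 4*sqrt(2)) + (-8) + (0)] = 16/16 = 1
  <chi_rho, chi_5> = (1/16)[1*(12)*conj(2) + 1*(4)*conj(-2) + 2*(2 + 2*sqrt(2))*conj(sqrt(2)) + 2*(8)*conj(0) + 2*(2 - 2*sqrt(2))*conj(-sqrt(2)) + 4*(2)*conj(0) + 4*(0)*conj(0)]
      = (1/16)[(24) + (-8) + (4*sqrt(2) + 8) + (0) + (8 - 4*sqrt(2)) + (0) + (0)] = 32/16 = 2
  <chi_rho, chi_6> = (1/16)[1*(12)*conj(2) + 1*(4)*conj(2) + 2*(2 + 2*sqrt(2))*conj(0) + 2*(8)*conj(-2) + 2*(2 - 2*sqrt(2))*conj(0) + 4*(2)*conj(0) + 4*(0)*conj(0)]
      = (1/16)[(24) + (8) + (0) + (-32) + (0) + (0) + (0)] = 0/16 = 0
  <chi_rho, chi_7> = (1/16)[1*(12)*conj(2) + 1*(4)*conj(-2) + 2*(2 + 2*sqrt(2))*conj(-sqrt(2)) + 2*(8)*conj(0) + 2*(2 - 2*sqrt(2))*conj(sqrt(2)) + 4*(2)*conj(0) + 4*(0)*conj(0)]
      = (1/16)[(24) + (-8) + (-8 - 4*sqrt(2)) + (0) + (-8 + 4*sqrt(2)) + (0) + (0)] = 0/16 = 0
Dimension check: dim(rho) = sum (mult * dim) = 3*1 + 2*1 + 2*1 + 1*1 + 2*2 + 0*2 + 0*2 = 12 = chi_rho(e) = 12.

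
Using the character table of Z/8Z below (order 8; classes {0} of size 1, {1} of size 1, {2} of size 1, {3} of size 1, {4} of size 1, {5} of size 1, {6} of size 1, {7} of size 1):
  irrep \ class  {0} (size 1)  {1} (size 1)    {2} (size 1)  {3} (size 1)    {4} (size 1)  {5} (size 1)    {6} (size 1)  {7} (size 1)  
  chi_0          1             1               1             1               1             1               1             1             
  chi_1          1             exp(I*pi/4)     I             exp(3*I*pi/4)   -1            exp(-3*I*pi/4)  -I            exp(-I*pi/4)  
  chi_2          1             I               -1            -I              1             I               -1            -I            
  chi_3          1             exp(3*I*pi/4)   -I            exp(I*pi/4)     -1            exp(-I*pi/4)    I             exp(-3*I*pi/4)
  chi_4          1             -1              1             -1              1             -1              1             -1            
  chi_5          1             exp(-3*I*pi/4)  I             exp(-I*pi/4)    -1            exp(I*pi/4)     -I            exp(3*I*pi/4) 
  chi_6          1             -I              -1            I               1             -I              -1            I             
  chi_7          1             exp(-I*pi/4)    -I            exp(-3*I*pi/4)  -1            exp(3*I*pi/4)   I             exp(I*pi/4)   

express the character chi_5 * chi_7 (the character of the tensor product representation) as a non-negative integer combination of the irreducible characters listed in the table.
chi_5 tensor chi_7 = chi_4 (all other irreducibles have multiplicity 0).

Why: The character of a tensor product is the pointwise product (chi_5 * chi_7)(C) = chi_5(C) * chi_7(C):
  {0}: (1)*(1), {1}: (exp(-3*I*pi/4))*(exp(-I*pi/4)), {2}: (I)*(-I), {3}: (exp(-I*pi/4))*(exp(-3*I*pi/4)), {4}: (-1)*(-1), {5}: (exp(I*pi/4))*(exp(3*I*pi/4)), {6}: (-I)*(I), {7}: (exp(3*I*pi/4))*(exp(I*pi/4))
so (chi_5 * chi_7) takes values
  {0} -> 1, {1} -> -1, {2} -> 1, {3} -> -1, {4} -> 1, {5} -> -1, {6} -> 1, {7} -> -1.
Now take the inner product of this character with each irreducible chi from the table, <chi_5*chi_7, chi> = (1/8) sum_C |C| (chi_5*chi_7)(C) conj(chi(C)):
  <chi_5*chi_7, chi_0> = (1/8)[1*(1)*conj(1) + 1*(-1)*conj(1) + 1*(1)*conj(1) + 1*(-1)*conj(1) + 1*(1)*conj(1) + 1*(-1)*conj(1) + 1*(1)*conj(1) + 1*(-1)*conj(1)]
      = (1/8)[(1) + (-1) + (1) + (-1) + (1) + (-1) + (1) + (-1)] = 0/8 = 0
  <chi_5*chi_7, chi_1> = (1/8)[1*(1)*conj(1) + 1*(-1)*conj(exp(I*pi/4)) + 1*(1)*conj(I) + 1*(-1)*conj(exp(3*I*pi/4)) + 1*(1)*conj(-1) + 1*(-1)*conj(exp(-3*I*pi/4)) + 1*(1)*conj(-I) + 1*(-1)*conj(exp(-I*pi/4))]
      = (1/8)[(1) + (-exp(-I*pi/4)) + (-I) + (-exp(-3*I*pi/4)) + (-1) + (-exp(3*I*pi/4)) + (I) + (-exp(I*pi/4))] = 0/8 = 0
  <chi_5*chi_7, chi_2> = (1/8)[1*(1)*conj(1) + 1*(-1)*conj(I) + 1*(1)*conj(-1) + 1*(-1)*conj(-I) + 1*(1)*conj(1) + 1*(-1)*conj(I) + 1*(1)*conj(-1) + 1*(-1)*conj(-I)]
      = (1/8)[(1) + (I) + (-1) + (-I) + (1) + (I) + (-1) + (-I)] = 0/8 = 0
  <chi_5*chi_7, chi_3> = (1/8)[1*(1)*conj(1) + 1*(-1)*conj(exp(3*I*pi/4)) + 1*(1)*conj(-I) + 1*(-1)*conj(exp(I*pi/4)) + 1*(1)*conj(-1) + 1*(-1)*conj(exp(-I*pi/4)) + 1*(1)*conj(I) + 1*(-1)*conj(exp(-3*I*pi/4))]
      = (1/8)[(1) + (-exp(-3*I*pi/4)) + (I) + (-exp(-I*pi/4)) + (-1) + (-exp(I*pi/4)) + (-I) + (-exp(3*I*pi/4))] = 0/8 = 0
  <chi_5*chi_7, chi_4> = (1/8)[1*(1)*conj(1) + 1*(-1)*conj(-1) + 1*(1)*conj(1) + 1*(-1)*conj(-1) + 1*(1)*conj(1) + 1*(-1)*conj(-1) + 1*(1)*conj(1) + 1*(-1)*conj(-1)]
      = (1/8)[(1) + (1) + (1) + (1) + (1) + (1) + (1) + (1)] = 8/8 = 1
  <chi_5*chi_7, chi_5> = (1/8)[1*(1)*conj(1) + 1*(-1)*conj(exp(-3*I*pi/4)) + 1*(1)*conj(I) + 1*(-1)*conj(exp(-I*pi/4)) + 1*(1)*conj(-1) + 1*(-1)*conj(exp(I*pi/4)) + 1*(1)*conj(-I) + 1*(-1)*conj(exp(3*I*pi/4))]
      = (1/8)[(1) + (-exp(3*I*pi/4)) + (-I) + (-exp(I*pi/4)) + (-1) + (-exp(-I*pi/4)) + (I) + (-exp(-3*I*pi/4))] = 0/8 = 0
  <chi_5*chi_7, chi_6> = (1/8)[1*(1)*conj(1) + 1*(-1)*conj(-I) + 1*(1)*conj(-1) + 1*(-1)*conj(I) + 1*(1)*conj(1) + 1*(-1)*conj(-I) + 1*(1)*conj(-1) + 1*(-1)*conj(I)]
      = (1/8)[(1) + (-I) + (-1) + (I) + (1) + (-I) + (-1) + (I)] = 0/8 = 0
  <chi_5*chi_7, chi_7> = (1/8)[1*(1)*conj(1) + 1*(-1)*conj(exp(-I*pi/4)) + 1*(1)*conj(-I) + 1*(-1)*conj(exp(-3*I*pi/4)) + 1*(1)*conj(-1) + 1*(-1)*conj(exp(3*I*pi/4)) + 1*(1)*conj(I) + 1*(-1)*conj(exp(I*pi/4))]
      = (1/8)[(1) + (-exp(I*pi/4)) + (I) + (-exp(3*I*pi/4)) + (-1) + (-exp(-3*I*pi/4)) + (-I) + (-exp(-I*pi/4))] = 0/8 = 0
(Exp terms are combined using exp(i*s)*conj(exp(i*t)) = exp(i*(s-t)), and sums of them are collapsed using the identity that for every m > 1 the m distinct m-th roots of unity sum to 0, e.g. 1 + exp(2*I*pi/3) + exp(-2*I*pi/3) = 0.)
Hence the multiplicities are chi_4: 1. Dimension check: dim(chi_5)*dim(chi_7) = 1*1 = 1 and sum (mult * dim) = 1*1 = 1.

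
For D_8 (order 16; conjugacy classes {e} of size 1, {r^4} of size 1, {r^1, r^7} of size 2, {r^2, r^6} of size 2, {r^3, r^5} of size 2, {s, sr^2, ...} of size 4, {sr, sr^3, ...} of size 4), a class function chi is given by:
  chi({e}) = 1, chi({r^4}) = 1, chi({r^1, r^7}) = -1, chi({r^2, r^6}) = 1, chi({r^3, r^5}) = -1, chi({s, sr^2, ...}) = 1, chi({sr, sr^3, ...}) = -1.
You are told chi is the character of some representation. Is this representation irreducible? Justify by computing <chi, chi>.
Irreducible: <chi, chi> = 1.

Explanation: <chi, chi> = (1/|G|) sum_C |C| * |chi(C)|^2 = (1/16)[1*|1|^2 + 1*|1|^2 + 2*|-1|^2 + 2*|1|^2 + 2*|-1|^2 + 4*|1|^2 + 4*|-1|^2]
  = (1/16)[(1) + (1) + (2) + (2) + (2) + (4) + (4)] = 16/16 = 1.
A character is irreducible iff <chi, chi> = 1, so this representation is irreducible.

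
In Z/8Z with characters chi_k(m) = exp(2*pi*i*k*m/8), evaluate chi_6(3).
chi_6(3) = zeta_8^18 = I

Why: chi_6(3) = zeta_8^(6*3) = zeta_8^18. Since zeta_8^8 = 1, this equals zeta_8^2 = exp(2*pi*i*2/8) = I.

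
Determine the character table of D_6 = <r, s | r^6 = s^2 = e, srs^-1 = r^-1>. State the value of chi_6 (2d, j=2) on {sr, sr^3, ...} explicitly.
Conjugacy classes: {e} of size 1, {r^3} of size 1, {r^1, r^5} of size 2, {r^2, r^4} of size 2, {s, sr^2, ...} of size 3, {sr, sr^3, ...} of size 3.
Character table:
  irrep \ class              {e} (size 1)  {r^3} (size 1)  {r^1, r^5} (size 2)  {r^2, r^4} (size 2)  {s, sr^2, ...} (size 3)  {sr, sr^3, ...} (size 3)
  chi_1 (triv)               1             1               1                    1                    1                        1                       
  chi_2 (sign: r->1, s->-1)  1             1               1                    1                    -1                       -1                      
  chi_3 (r->-1, s->1)        1             -1              -1                   1                    1                        -1                      
  chi_4 (r->-1, s->-1)       1             -1              -1                   1                    -1                       1                       
  chi_5 (2d, j=1)            2             -2              1                    -1                   0                        0                       
  chi_6 (2d, j=2)            2             2               -1                   -1                   0                        0                       

Spot check: chi_6 (2d, j=2) on {sr, sr^3, ...} = 0.

Reasoning: D_6 has order 2*6 = 12 with 6 conjugacy classes, hence 6 irreducibles. Sum of squared dims 1 + 1 + 1 + 1 + 4 + 4 = 12 = |G|. Linear characters come from the abelianisation; the 2-dimensional irreps have character r^k -> 2*cos(2*pi*j*k/6), reflections -> 0.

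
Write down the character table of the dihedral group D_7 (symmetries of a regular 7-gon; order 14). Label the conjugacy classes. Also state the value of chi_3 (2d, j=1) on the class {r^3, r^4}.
Conjugacy classes: {e} of size 1, {r^1, r^6} of size 2, {r^2, r^5} of size 2, {r^3, r^4} of size 2, {s, sr, ..., sr^6} of size 7.
Character table:
  irrep \ class              {e} (size 1)  {r^1, r^6} (size 2)  {r^2, r^5} (size 2)  {r^3, r^4} (size 2)  {s, sr, ..., sr^6} (size 7)
  chi_1 (triv)               1             1                    1                    1                    1                          
  chi_2 (sign: r->1, s->-1)  1             1                    1                    1                    -1                         
  chi_3 (2d, j=1)            2             2*cos(2*pi/7)        -2*cos(3*pi/7)       -2*cos(pi/7)         0                          
  chi_4 (2d, j=2)            2             -2*cos(3*pi/7)       -2*cos(pi/7)         2*cos(2*pi/7)        0                          
  chi_5 (2d, j=3)            2             -2*cos(pi/7)         2*cos(2*pi/7)        -2*cos(3*pi/7)       0                          

Spot check: chi_3 (2d, j=1) on {r^3, r^4} = -2*cos(pi/7).

Argument: D_7 has order 2*7 = 14 with 5 conjugacy classes, hence 5 irreducibles. Sum of squared dims 1 + 1 + 4 + 4 + 4 = 14 = |G|. Linear characters come from the abelianisation; the 2-dimensional irreps have character r^k -> 2*cos(2*pi*j*k/7), reflections -> 0.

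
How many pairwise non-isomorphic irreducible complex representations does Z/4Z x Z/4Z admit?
16

Solution. The number of irreducible complex representations of a finite group equals its number of conjugacy classes. Z/4Z x Z/4Z is abelian of order 16, so every element is its own conjugacy class: 16 classes, so Z/4Z x Z/4Z (order 16) has exactly 16 irreducible complex representations.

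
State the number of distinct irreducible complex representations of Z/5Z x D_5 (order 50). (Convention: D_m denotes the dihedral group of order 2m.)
20

Derivation: The number of irreducible complex representations of a finite group equals its number of conjugacy classes. For a direct product, #classes(G x H) = #classes(G) * #classes(H). Z/5Z has 5 classes (abelian), D_5 has 4 classes, so 5 * 4 = 20, so Z/5Z x D_5 (order 50) has exactly 20 irreducible complex representations.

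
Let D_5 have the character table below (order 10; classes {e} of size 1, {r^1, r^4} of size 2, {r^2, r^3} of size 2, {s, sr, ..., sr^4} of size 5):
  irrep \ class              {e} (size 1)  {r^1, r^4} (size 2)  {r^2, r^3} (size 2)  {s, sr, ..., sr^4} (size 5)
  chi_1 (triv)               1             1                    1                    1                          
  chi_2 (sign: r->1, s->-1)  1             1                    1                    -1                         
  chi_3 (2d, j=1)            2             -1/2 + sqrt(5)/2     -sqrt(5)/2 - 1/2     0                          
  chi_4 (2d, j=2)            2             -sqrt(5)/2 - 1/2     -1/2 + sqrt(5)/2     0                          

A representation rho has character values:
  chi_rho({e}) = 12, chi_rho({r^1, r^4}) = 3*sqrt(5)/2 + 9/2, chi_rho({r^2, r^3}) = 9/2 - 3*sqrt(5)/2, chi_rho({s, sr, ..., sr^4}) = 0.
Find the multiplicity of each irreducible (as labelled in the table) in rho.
Multiplicities: chi_1: 3, chi_2: 3, chi_3: 3, chi_4: 0.

Solution. Use <chi_rho, chi> = (1/|G|) sum_C |C| * chi_rho(C) * conj(chi(C)) with |G| = 10 for each irreducible chi in the table:
  <chi_rho, chi_1> = (1/10)[1*(12)*conj(1) + 2*(3*sqrt(5)/2 + 9/2)*conj(1) + 2*(9/2 - 3*sqrt(5)/2)*conj(1) + 5*(0)*conj(1)]
      = (1/10)[(12) + (3*sqrt(5) + 9) + (9 - 3*sqrt(5)) + (0)] = 30/10 = 3
  <chi_rho, chi_2> = (1/10)[1*(12)*conj(1) + 2*(3*sqrt(5)/2 + 9/2)*conj(1) + 2*(9/2 - 3*sqrt(5)/2)*conj(1) + 5*(0)*conj(-1)]
      = (1/10)[(12) + (3*sqrt(5) + 9) + (9 - 3*sqrt(5)) + (0)] = 30/10 = 3
  <chi_rho, chi_3> = (1/10)[1*(12)*conj(2) + 2*(3*sqrt(5)/2 + 9/2)*conj(-1/2 + sqrt(5)/2) + 2*(9/2 - 3*sqrt(5)/2)*conj(-sqrt(5)/2 - 1/2) + 5*(0)*conj(0)]
      = (1/10)[(24) + (3 + 3*sqrt(5)) + (3 - 3*sqrt(5)) + (0)] = 30/10 = 3
  <chi_rho, chi_4> = (1/10)[1*(12)*conj(2) + 2*(3*sqrt(5)/2 + 9/2)*conj(-sqrt(5)/2 - 1/2) + 2*(9/2 - 3*sqrt(5)/2)*conj(-1/2 + sqrt(5)/2) + 5*(0)*conj(0)]
      = (1/10)[(24) + (-6*sqrt(5) - 12) + (-12 + 6*sqrt(5)) + (0)] = 0/10 = 0
Dimension check: dim(rho) = sum (mult * dim) = 3*1 + 3*1 + 3*2 + 0*2 = 12 = chi_rho(e) = 12.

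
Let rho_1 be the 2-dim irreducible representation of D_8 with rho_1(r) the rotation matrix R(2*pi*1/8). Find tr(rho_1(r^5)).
chi_{rho_1}(r^5) = 2*cos(2*pi*1*5/8) = -sqrt(2)

Reasoning: rho_1(r^5) is rotation by angle 2*pi*1*5/8, whose trace is 2*cos(2*pi*1*5/8) = -sqrt(2).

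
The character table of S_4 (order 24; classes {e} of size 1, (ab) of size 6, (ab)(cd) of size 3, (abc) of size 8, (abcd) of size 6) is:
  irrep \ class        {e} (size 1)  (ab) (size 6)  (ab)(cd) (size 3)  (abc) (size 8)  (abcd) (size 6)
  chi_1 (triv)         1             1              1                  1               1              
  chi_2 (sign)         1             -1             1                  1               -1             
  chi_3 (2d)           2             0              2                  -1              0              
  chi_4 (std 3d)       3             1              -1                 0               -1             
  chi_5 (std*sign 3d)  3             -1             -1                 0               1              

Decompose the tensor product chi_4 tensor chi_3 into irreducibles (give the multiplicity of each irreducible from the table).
chi_4 tensor chi_3 = chi_4 + chi_5 (all other irreducibles have multiplicity 0).

Explanation: The character of a tensor product is the pointwise product (chi_4 * chi_3)(C) = chi_4(C) * chi_3(C):
  {e}: (3)*(2), (ab): (1)*(0), (ab)(cd): (-1)*(2), (abc): (0)*(-1), (abcd): (-1)*(0)
so (chi_4 * chi_3) takes values
  {e} -> 6, (ab) -> 0, (ab)(cd) -> -2, (abc) -> 0, (abcd) -> 0.
Now take the inner product of this character with each irreducible chi from the table, <chi_4*chi_3, chi> = (1/24) sum_C |C| (chi_4*chi_3)(C) conj(chi(C)):
  <chi_4*chi_3, chi_1> = (1/24)[1*(6)*conj(1) + 6*(0)*conj(1) + 3*(-2)*conj(1) + 8*(0)*conj(1) + 6*(0)*conj(1)]
      = (1/24)[(6) + (0) + (-6) + (0) + (0)] = 0/24 = 0
  <chi_4*chi_3, chi_2> = (1/24)[1*(6)*conj(1) + 6*(0)*conj(-1) + 3*(-2)*conj(1) + 8*(0)*conj(1) + 6*(0)*conj(-1)]
      = (1/24)[(6) + (0) + (-6) + (0) + (0)] = 0/24 = 0
  <chi_4*chi_3, chi_3> = (1/24)[1*(6)*conj(2) + 6*(0)*conj(0) + 3*(-2)*conj(2) + 8*(0)*conj(-1) + 6*(0)*conj(0)]
      = (1/24)[(12) + (0) + (-12) + (0) + (0)] = 0/24 = 0
  <chi_4*chi_3, chi_4> = (1/24)[1*(6)*conj(3) + 6*(0)*conj(1) + 3*(-2)*conj(-1) + 8*(0)*conj(0) + 6*(0)*conj(-1)]
      = (1/24)[(18) + (0) + (6) + (0) + (0)] = 24/24 = 1
  <chi_4*chi_3, chi_5> = (1/24)[1*(6)*conj(3) + 6*(0)*conj(-1) + 3*(-2)*conj(-1) + 8*(0)*conj(0) + 6*(0)*conj(1)]
      = (1/24)[(18) + (0) + (6) + (0) + (0)] = 24/24 = 1
Hence the multiplicities are chi_4: 1, chi_5: 1. Dimension check: dim(chi_4)*dim(chi_3) = 3*2 = 6 and sum (mult * dim) = 1*3 + 1*3 = 6.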